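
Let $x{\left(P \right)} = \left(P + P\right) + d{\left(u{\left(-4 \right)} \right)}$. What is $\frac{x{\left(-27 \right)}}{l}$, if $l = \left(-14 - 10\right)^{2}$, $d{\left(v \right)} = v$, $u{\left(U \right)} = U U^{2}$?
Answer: $- \frac{59}{288} \approx -0.20486$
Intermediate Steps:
$u{\left(U \right)} = U^{3}$
$x{\left(P \right)} = -64 + 2 P$ ($x{\left(P \right)} = \left(P + P\right) + \left(-4\right)^{3} = 2 P - 64 = -64 + 2 P$)
$l = 576$ ($l = \left(-24\right)^{2} = 576$)
$\frac{x{\left(-27 \right)}}{l} = \frac{-64 + 2 \left(-27\right)}{576} = \left(-64 - 54\right) \frac{1}{576} = \left(-118\right) \frac{1}{576} = - \frac{59}{288}$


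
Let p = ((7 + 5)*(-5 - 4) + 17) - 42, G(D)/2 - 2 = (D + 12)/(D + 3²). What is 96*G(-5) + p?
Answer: 587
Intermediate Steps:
G(D) = 4 + 2*(12 + D)/(9 + D) (G(D) = 4 + 2*((D + 12)/(D + 3²)) = 4 + 2*((12 + D)/(D + 9)) = 4 + 2*((12 + D)/(9 + D)) = 4 + 2*(12 + D)/(9 + D))
p = -133 (p = (12*(-9) + 17) - 42 = (-108 + 17) - 42 = -91 - 42 = -133)
96*G(-5) + p = 96*(6*(10 - 5)/(9 - 5)) - 133 = 96*(6*5/4) - 133 = 96*(6*(¼)*5) - 133 = 96*(15/2) - 133 = 720 - 133 = 587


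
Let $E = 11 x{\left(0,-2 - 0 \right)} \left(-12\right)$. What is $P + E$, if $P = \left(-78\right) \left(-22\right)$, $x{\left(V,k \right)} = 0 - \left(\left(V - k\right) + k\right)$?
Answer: $1716$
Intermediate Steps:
$x{\left(V,k \right)} = - V$ ($x{\left(V,k \right)} = 0 - V = - V$)
$P = 1716$
$E = 0$ ($E = 11 \left(\left(-1\right) 0\right) \left(-12\right) = 11 \cdot 0 \left(-12\right) = 0 \left(-12\right) = 0$)
$P + E = 1716 + 0 = 1716$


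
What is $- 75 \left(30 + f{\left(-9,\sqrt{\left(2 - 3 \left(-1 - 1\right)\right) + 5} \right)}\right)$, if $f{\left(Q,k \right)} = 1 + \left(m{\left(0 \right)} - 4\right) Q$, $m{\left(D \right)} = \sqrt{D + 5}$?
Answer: $-5025 + 675 \sqrt{5} \approx -3515.7$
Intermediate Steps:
$m{\left(D \right)} = \sqrt{5 + D}$
$f{\left(Q,k \right)} = 1 + Q \left(-4 + \sqrt{5}\right)$ ($f{\left(Q,k \right)} = 1 + \left(\sqrt{5 + 0} - 4\right) Q = 1 + \left(\sqrt{5} - 4\right) Q = 1 + \left(-4 + \sqrt{5}\right) Q = 1 + Q \left(-4 + \sqrt{5}\right)$)
$- 75 \left(30 + f{\left(-9,\sqrt{\left(2 - 3 \left(-1 - 1\right)\right) + 5} \right)}\right) = - 75 \left(30 - \left(-37 + 9 \sqrt{5}\right)\right) = - 75 \left(30 + \left(1 + 36 - 9 \sqrt{5}\right)\right) = - 75 \left(30 + \left(37 - 9 \sqrt{5}\right)\right) = - 75 \left(67 - 9 \sqrt{5}\right) = -5025 + 675 \sqrt{5}$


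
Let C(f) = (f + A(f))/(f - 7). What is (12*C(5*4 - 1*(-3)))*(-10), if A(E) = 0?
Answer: -345/2 ≈ -172.50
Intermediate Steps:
C(f) = f/(-7 + f) (C(f) = (f + 0)/(f - 7) = f/(-7 + f))
(12*C(5*4 - 1*(-3)))*(-10) = (12*((5*4 - 1*(-3))/(-7 + (5*4 - 1*(-3)))))*(-10) = (12*((20 + 3)/(-7 + (20 + 3))))*(-10) = (12*(23/(-7 + 23)))*(-10) = (12*(23/16))*(-10) = (69/4)*(-10) = -345/2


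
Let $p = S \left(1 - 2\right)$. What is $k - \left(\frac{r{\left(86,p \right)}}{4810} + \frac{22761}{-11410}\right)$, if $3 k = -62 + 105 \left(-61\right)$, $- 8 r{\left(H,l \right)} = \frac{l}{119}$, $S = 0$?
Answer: $- \frac{73720187}{34230} \approx -2153.7$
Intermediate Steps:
$p = 0$ ($p = 0 \left(1 - 2\right) = 0 \left(-1\right) = 0$)
$r{\left(H,l \right)} = - \frac{l}{952}$ ($r{\left(H,l \right)} = - \frac{l \frac{1}{119}}{8} = - \frac{\frac{1}{119} l}{8} = - \frac{l}{952}$)
$k = - \frac{6467}{3}$ ($k = \frac{-62 + 105 \left(-61\right)}{3} = \frac{-62 - 6405}{3} = \frac{1}{3} \left(-6467\right) = - \frac{6467}{3} \approx -2155.7$)
$k - \left(\frac{r{\left(86,p \right)}}{4810} + \frac{22761}{-11410}\right) = - \frac{6467}{3} - \left(\frac{\left(- \frac{1}{952}\right) 0}{4810} + \frac{22761}{-11410}\right) = - \frac{6467}{3} - \left(0 \cdot \frac{1}{4810} + 22761 \left(- \frac{1}{11410}\right)\right) = - \frac{6467}{3} - \left(0 - \frac{22761}{11410}\right) = - \frac{6467}{3} - - \frac{22761}{11410} = - \frac{6467}{3} + \frac{22761}{11410} = - \frac{73720187}{34230}$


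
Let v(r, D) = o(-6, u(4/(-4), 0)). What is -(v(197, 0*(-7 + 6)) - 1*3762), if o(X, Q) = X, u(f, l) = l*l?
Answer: 3768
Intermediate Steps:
u(f, l) = l**2
v(r, D) = -6
-(v(197, 0*(-7 + 6)) - 1*3762) = -(-6 - 1*3762) = -(-6 - 3762) = -1*(-3768) = 3768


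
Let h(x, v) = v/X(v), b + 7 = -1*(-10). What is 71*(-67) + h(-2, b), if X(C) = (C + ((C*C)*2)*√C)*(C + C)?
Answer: -3053995/642 + √3/107 ≈ -4757.0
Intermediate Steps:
X(C) = 2*C*(C + 2*C^(5/2)) (X(C) = (C + (C²*2)*√C)*(2*C) = (C + (2*C²)*√C)*(2*C) = (C + 2*C^(5/2))*(2*C) = 2*C*(C + 2*C^(5/2)))
b = 3 (b = -7 - 1*(-10) = -7 + 10 = 3)
h(x, v) = v/(2*v² + 4*v^(7/2))
71*(-67) + h(-2, b) = 71*(-67) + (½)*3/(3² + 2*3^(7/2)) = -4757 + (½)*3/(9 + 2*(27*√3)) = -4757 + (½)*3/(9 + 54*√3) = -4757 + 3/(2*(9 + 54*√3))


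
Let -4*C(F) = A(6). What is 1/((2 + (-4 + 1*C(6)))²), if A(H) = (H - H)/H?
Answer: ¼ ≈ 0.25000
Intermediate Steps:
A(H) = 0 (A(H) = 0/H = 0)
C(F) = 0 (C(F) = -¼*0 = 0)
1/((2 + (-4 + 1*C(6)))²) = 1/((2 + (-4 + 1*0))²) = 1/((2 + (-4 + 0))²) = 1/((2 - 4)²) = 1/((-2)²) = 1/4 = ¼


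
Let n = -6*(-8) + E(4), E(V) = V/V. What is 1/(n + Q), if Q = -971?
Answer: -1/922 ≈ -0.0010846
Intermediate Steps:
E(V) = 1
n = 49 (n = -6*(-8) + 1 = 48 + 1 = 49)
1/(n + Q) = 1/(49 - 971) = 1/(-922) = -1/922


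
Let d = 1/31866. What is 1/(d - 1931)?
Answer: -31866/61533245 ≈ -0.00051787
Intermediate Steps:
d = 1/31866 ≈ 3.1381e-5
1/(d - 1931) = 1/(1/31866 - 1931) = 1/(-61533245/31866) = -31866/61533245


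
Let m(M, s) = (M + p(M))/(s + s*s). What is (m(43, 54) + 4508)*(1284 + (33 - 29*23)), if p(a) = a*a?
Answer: 79126580/27 ≈ 2.9306e+6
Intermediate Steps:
p(a) = a²
m(M, s) = (M + M²)/(s + s²) (m(M, s) = (M + M²)/(s + s*s) = (M + M²)/(s + s²))
(m(43, 54) + 4508)*(1284 + (33 - 29*23)) = (43*(1 + 43)/(54*(1 + 54)) + 4508)*(1284 + (33 - 29*23)) = (43*(1/54)*44/55 + 4508)*(1284 + (33 - 667)) = (43*(1/54)*(1/55)*44 + 4508)*(1284 - 634) = (86/135 + 4508)*650 = (608666/135)*650 = 79126580/27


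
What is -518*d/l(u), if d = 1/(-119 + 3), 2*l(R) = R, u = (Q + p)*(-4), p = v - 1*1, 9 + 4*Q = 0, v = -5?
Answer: 259/957 ≈ 0.27064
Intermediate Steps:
Q = -9/4 (Q = -9/4 + (¼)*0 = -9/4 + 0 = -9/4 ≈ -2.2500)
p = -6 (p = -5 - 1*1 = -5 - 1 = -6)
u = 33 (u = (-9/4 - 6)*(-4) = -33/4*(-4) = 33)
l(R) = R/2
d = -1/116 (d = 1/(-116) = -1/116 ≈ -0.0086207)
-518*d/l(u) = -(-259)/(58*((½)*33)) = -(-259)/(58*33/2) = -(-259)*2/(58*33) = -518*(-1/1914) = 259/957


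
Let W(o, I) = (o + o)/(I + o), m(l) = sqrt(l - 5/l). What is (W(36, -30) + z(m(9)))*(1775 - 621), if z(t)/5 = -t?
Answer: 13848 - 11540*sqrt(19)/3 ≈ -2919.2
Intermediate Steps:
z(t) = -5*t (z(t) = 5*(-t) = -5*t)
W(o, I) = 2*o/(I + o) (W(o, I) = (2*o)/(I + o) = 2*o/(I + o))
(W(36, -30) + z(m(9)))*(1775 - 621) = (2*36/(-30 + 36) - 5*sqrt(9 - 5/9))*(1775 - 621) = (2*36/6 - 5*sqrt(9 - 5*1/9))*1154 = (2*36*(1/6) - 5*sqrt(9 - 5/9))*1154 = (12 - 10*sqrt(19)/3)*1154 = 13848 - 11540*sqrt(19)/3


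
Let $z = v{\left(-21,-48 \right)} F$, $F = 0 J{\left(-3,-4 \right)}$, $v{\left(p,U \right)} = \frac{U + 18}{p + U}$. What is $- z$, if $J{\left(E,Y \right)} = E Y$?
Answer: $0$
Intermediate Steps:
$v{\left(p,U \right)} = \frac{18 + U}{U + p}$
$F = 0$ ($F = 0 \left(\left(-3\right) \left(-4\right)\right) = 0 \cdot 12 = 0$)
$z = 0$ ($z = \frac{18 - 48}{-48 - 21} \cdot 0 = \frac{1}{-69} \left(-30\right) 0 = \left(- \frac{1}{69}\right) \left(-30\right) 0 = \frac{10}{23} \cdot 0 = 0$)
$- z = \left(-1\right) 0 = 0$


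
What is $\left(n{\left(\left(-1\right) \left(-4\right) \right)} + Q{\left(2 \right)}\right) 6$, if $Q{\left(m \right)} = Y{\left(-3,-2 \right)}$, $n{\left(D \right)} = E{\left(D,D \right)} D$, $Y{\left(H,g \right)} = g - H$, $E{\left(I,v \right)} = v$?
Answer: $102$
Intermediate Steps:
$n{\left(D \right)} = D^{2}$ ($n{\left(D \right)} = D D = D^{2}$)
$Q{\left(m \right)} = 1$ ($Q{\left(m \right)} = -2 - -3 = -2 + 3 = 1$)
$\left(n{\left(\left(-1\right) \left(-4\right) \right)} + Q{\left(2 \right)}\right) 6 = \left(\left(\left(-1\right) \left(-4\right)\right)^{2} + 1\right) 6 = \left(4^{2} + 1\right) 6 = \left(16 + 1\right) 6 = 17 \cdot 6 = 102$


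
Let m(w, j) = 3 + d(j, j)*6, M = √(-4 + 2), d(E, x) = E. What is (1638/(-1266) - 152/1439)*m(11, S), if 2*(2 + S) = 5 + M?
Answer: -2549514/303629 - 1274757*I*√2/303629 ≈ -8.3968 - 5.9374*I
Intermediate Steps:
M = I*√2 (M = √(-2) = I*√2 ≈ 1.4142*I)
S = ½ + I*√2/2 (S = -2 + (5 + I*√2)/2 = -2 + (5/2 + I*√2/2) = ½ + I*√2/2 ≈ 0.5 + 0.70711*I)
m(w, j) = 3 + 6*j (m(w, j) = 3 + j*6 = 3 + 6*j)
(1638/(-1266) - 152/1439)*m(11, S) = (1638/(-1266) - 152/1439)*(3 + 6*(½ + I*√2/2)) = (1638*(-1/1266) - 152*1/1439)*(3 + (3 + 3*I*√2)) = (-273/211 - 152/1439)*(6 + 3*I*√2) = -424919*(6 + 3*I*√2)/303629 = -2549514/303629 - 1274757*I*√2/303629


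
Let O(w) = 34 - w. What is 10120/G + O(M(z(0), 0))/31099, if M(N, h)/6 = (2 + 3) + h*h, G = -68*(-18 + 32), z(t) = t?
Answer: -39339759/3700781 ≈ -10.630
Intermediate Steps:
G = -952 (G = -68*14 = -952)
M(N, h) = 30 + 6*h² (M(N, h) = 6*((2 + 3) + h*h) = 6*(5 + h²) = 30 + 6*h²)
10120/G + O(M(z(0), 0))/31099 = 10120/(-952) + (34 - (30 + 6*0²))/31099 = 10120*(-1/952) + (34 - (30 + 6*0))*(1/31099) = -1265/119 + (34 - (30 + 0))*(1/31099) = -1265/119 + (34 - 1*30)*(1/31099) = -1265/119 + (34 - 30)*(1/31099) = -1265/119 + 4*(1/31099) = -1265/119 + 4/31099 = -39339759/3700781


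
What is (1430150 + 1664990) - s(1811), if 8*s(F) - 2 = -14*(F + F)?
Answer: 12405913/4 ≈ 3.1015e+6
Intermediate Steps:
s(F) = 1/4 - 7*F/2 (s(F) = 1/4 + (-14*(F + F))/8 = 1/4 + (-28*F)/8 = 1/4 - 7*F/2)
(1430150 + 1664990) - s(1811) = (1430150 + 1664990) - (1/4 - 7/2*1811) = 3095140 - (1/4 - 12677/2) = 3095140 - 1*(-25353/4) = 3095140 + 25353/4 = 12405913/4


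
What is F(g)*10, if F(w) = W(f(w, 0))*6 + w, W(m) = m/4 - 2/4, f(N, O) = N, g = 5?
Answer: 95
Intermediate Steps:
W(m) = -½ + m/4 (W(m) = m*(¼) - 2*¼ = m/4 - ½ = -½ + m/4)
F(w) = -3 + 5*w/2 (F(w) = (-½ + w/4)*6 + w = (-3 + 3*w/2) + w = -3 + 5*w/2)
F(g)*10 = (-3 + (5/2)*5)*10 = (-3 + 25/2)*10 = (19/2)*10 = 95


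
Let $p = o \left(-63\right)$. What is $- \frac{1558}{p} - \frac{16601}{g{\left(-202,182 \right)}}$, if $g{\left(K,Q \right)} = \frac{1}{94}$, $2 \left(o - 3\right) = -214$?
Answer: $- \frac{5112179123}{3276} \approx -1.5605 \cdot 10^{6}$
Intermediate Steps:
$o = -104$ ($o = 3 + \frac{1}{2} \left(-214\right) = 3 - 107 = -104$)
$g{\left(K,Q \right)} = \frac{1}{94}$
$p = 6552$ ($p = \left(-104\right) \left(-63\right) = 6552$)
$- \frac{1558}{p} - \frac{16601}{g{\left(-202,182 \right)}} = - \frac{1558}{6552} - 16601 \frac{1}{\frac{1}{94}} = \left(-1558\right) \frac{1}{6552} - 1560494 = - \frac{779}{3276} - 1560494 = - \frac{5112179123}{3276}$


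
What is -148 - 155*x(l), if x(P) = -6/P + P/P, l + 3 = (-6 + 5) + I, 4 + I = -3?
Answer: -4263/11 ≈ -387.55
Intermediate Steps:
I = -7 (I = -4 - 3 = -7)
l = -11 (l = -3 + ((-6 + 5) - 7) = -3 + (-1 - 7) = -3 - 8 = -11)
x(P) = 1 - 6/P (x(P) = -6/P + 1 = 1 - 6/P)
-148 - 155*x(l) = -148 - 155*(-6 - 11)/(-11) = -148 - (-155)*(-17)/11 = -148 - 155*17/11 = -148 - 2635/11 = -4263/11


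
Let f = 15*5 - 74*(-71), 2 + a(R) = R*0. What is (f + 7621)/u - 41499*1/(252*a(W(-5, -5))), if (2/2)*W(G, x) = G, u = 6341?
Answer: 29963551/355096 ≈ 84.382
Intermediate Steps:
W(G, x) = G
a(R) = -2 (a(R) = -2 + R*0 = -2 + 0 = -2)
f = 5329 (f = 75 + 5254 = 5329)
(f + 7621)/u - 41499*1/(252*a(W(-5, -5))) = (5329 + 7621)/6341 - 41499/((18*(-2))*14) = 12950*(1/6341) - 41499/((-36*14)) = 12950/6341 - 41499/(-504) = 12950/6341 - 41499*(-1/504) = 12950/6341 + 4611/56 = 29963551/355096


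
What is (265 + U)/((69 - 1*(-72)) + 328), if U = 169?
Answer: 62/67 ≈ 0.92537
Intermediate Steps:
(265 + U)/((69 - 1*(-72)) + 328) = (265 + 169)/((69 - 1*(-72)) + 328) = 434/((69 + 72) + 328) = 434/(141 + 328) = 434/469 = 434*(1/469) = 62/67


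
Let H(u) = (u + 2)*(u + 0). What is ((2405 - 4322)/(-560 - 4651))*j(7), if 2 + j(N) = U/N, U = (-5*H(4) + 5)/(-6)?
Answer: 2201/8106 ≈ 0.27153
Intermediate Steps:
H(u) = u*(2 + u) (H(u) = (2 + u)*u = u*(2 + u))
U = 115/6 (U = (-20*(2 + 4) + 5)/(-6) = (-20*6 + 5)*(-1/6) = (-5*24 + 5)*(-1/6) = (-120 + 5)*(-1/6) = -115*(-1/6) = 115/6 ≈ 19.167)
j(N) = -2 + 115/(6*N)
((2405 - 4322)/(-560 - 4651))*j(7) = ((2405 - 4322)/(-560 - 4651))*(-2 + (115/6)/7) = (-1917/(-5211))*(-2 + (115/6)*(1/7)) = (-1917*(-1/5211))*(-2 + 115/42) = (71/193)*(31/42) = 2201/8106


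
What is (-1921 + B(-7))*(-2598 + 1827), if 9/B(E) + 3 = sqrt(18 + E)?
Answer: 2941365/2 - 6939*sqrt(11)/2 ≈ 1.4592e+6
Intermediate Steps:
B(E) = 9/(-3 + sqrt(18 + E))
(-1921 + B(-7))*(-2598 + 1827) = (-1921 + 9/(-3 + sqrt(18 - 7)))*(-2598 + 1827) = (-1921 + 9/(-3 + sqrt(11)))*(-771) = 1481091 - 6939/(-3 + sqrt(11))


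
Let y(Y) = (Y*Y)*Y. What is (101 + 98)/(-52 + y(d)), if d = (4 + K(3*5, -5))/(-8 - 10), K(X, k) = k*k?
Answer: -1160568/327653 ≈ -3.5421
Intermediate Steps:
K(X, k) = k²
d = -29/18 (d = (4 + (-5)²)/(-8 - 10) = (4 + 25)/(-18) = 29*(-1/18) = -29/18 ≈ -1.6111)
y(Y) = Y³ (y(Y) = Y²*Y = Y³)
(101 + 98)/(-52 + y(d)) = (101 + 98)/(-52 + (-29/18)³) = 199/(-52 - 24389/5832) = 199/(-327653/5832) = 199*(-5832/327653) = -1160568/327653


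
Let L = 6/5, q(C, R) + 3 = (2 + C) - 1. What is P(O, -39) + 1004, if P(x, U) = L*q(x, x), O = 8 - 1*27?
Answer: 4894/5 ≈ 978.80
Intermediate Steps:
O = -19 (O = 8 - 27 = -19)
q(C, R) = -2 + C (q(C, R) = -3 + ((2 + C) - 1) = -3 + (1 + C) = -2 + C)
L = 6/5 (L = 6*(⅕) = 6/5 ≈ 1.2000)
P(x, U) = -12/5 + 6*x/5 (P(x, U) = 6*(-2 + x)/5 = -12/5 + 6*x/5)
P(O, -39) + 1004 = (-12/5 + (6/5)*(-19)) + 1004 = (-12/5 - 114/5) + 1004 = -126/5 + 1004 = 4894/5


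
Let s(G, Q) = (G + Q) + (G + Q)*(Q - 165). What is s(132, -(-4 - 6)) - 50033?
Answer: -71901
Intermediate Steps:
s(G, Q) = G + Q + (-165 + Q)*(G + Q) (s(G, Q) = (G + Q) + (G + Q)*(-165 + Q) = (G + Q) + (-165 + Q)*(G + Q) = G + Q + (-165 + Q)*(G + Q))
s(132, -(-4 - 6)) - 50033 = ((-(-4 - 6))**2 - 164*132 - (-164)*(-4 - 6) + 132*(-(-4 - 6))) - 50033 = ((-1*(-10))**2 - 21648 - (-164)*(-10) + 132*(-1*(-10))) - 50033 = (10**2 - 21648 - 164*10 + 132*10) - 50033 = (100 - 21648 - 1640 + 1320) - 50033 = -21868 - 50033 = -71901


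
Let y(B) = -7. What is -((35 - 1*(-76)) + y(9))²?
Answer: -10816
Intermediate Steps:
-((35 - 1*(-76)) + y(9))² = -((35 - 1*(-76)) - 7)² = -((35 + 76) - 7)² = -(111 - 7)² = -1*104² = -1*10816 = -10816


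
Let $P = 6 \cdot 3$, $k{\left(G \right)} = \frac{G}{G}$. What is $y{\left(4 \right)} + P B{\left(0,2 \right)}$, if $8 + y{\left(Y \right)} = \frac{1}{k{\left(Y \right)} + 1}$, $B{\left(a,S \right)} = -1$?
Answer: $- \frac{51}{2} \approx -25.5$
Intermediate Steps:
$k{\left(G \right)} = 1$
$y{\left(Y \right)} = - \frac{15}{2}$ ($y{\left(Y \right)} = -8 + \frac{1}{1 + 1} = -8 + \frac{1}{2} = - \frac{15}{2}$)
$P = 18$
$y{\left(4 \right)} + P B{\left(0,2 \right)} = - \frac{15}{2} + 18 \left(-1\right) = - \frac{15}{2} - 18 = - \frac{51}{2}$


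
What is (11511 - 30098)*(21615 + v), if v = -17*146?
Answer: -355625071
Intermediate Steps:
v = -2482
(11511 - 30098)*(21615 + v) = (11511 - 30098)*(21615 - 2482) = -18587*19133 = -355625071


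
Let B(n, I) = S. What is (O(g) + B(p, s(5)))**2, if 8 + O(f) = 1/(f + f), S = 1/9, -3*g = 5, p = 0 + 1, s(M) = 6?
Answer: 543169/8100 ≈ 67.058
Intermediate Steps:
p = 1
g = -5/3 (g = -1/3*5 = -5/3 ≈ -1.6667)
S = 1/9 ≈ 0.11111
O(f) = -8 + 1/(2*f) (O(f) = -8 + 1/(f + f) = -8 + 1/(2*f))
B(n, I) = 1/9
(O(g) + B(p, s(5)))**2 = ((-8 + 1/(2*(-5/3))) + 1/9)**2 = ((-8 + (1/2)*(-3/5)) + 1/9)**2 = ((-8 - 3/10) + 1/9)**2 = (-83/10 + 1/9)**2 = (-737/90)**2 = 543169/8100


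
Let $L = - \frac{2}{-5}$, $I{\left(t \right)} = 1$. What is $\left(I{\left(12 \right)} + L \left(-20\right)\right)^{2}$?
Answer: $49$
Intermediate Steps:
$L = \frac{2}{5}$ ($L = \left(-2\right) \left(- \frac{1}{5}\right) = \frac{2}{5} \approx 0.4$)
$\left(I{\left(12 \right)} + L \left(-20\right)\right)^{2} = \left(1 + \frac{2}{5} \left(-20\right)\right)^{2} = \left(1 - 8\right)^{2} = \left(-7\right)^{2} = 49$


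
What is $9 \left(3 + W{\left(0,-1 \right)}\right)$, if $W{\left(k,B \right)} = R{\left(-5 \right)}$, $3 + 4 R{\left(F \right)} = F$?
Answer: $9$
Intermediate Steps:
$R{\left(F \right)} = - \frac{3}{4} + \frac{F}{4}$
$W{\left(k,B \right)} = -2$ ($W{\left(k,B \right)} = - \frac{3}{4} + \frac{1}{4} \left(-5\right) = - \frac{3}{4} - \frac{5}{4} = -2$)
$9 \left(3 + W{\left(0,-1 \right)}\right) = 9 \left(3 - 2\right) = 9 \cdot 1 = 9$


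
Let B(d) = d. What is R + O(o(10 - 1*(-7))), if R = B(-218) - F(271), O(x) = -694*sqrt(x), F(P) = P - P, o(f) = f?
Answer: -218 - 694*sqrt(17) ≈ -3079.4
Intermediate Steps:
F(P) = 0
R = -218 (R = -218 - 1*0 = -218 + 0 = -218)
R + O(o(10 - 1*(-7))) = -218 - 694*sqrt(10 - 1*(-7)) = -218 - 694*sqrt(10 + 7) = -218 - 694*sqrt(17)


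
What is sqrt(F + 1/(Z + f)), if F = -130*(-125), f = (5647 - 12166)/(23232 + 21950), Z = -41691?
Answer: 2*sqrt(952799857217900663)/15314547 ≈ 127.48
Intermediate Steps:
f = -159/1102 (f = -6519/45182 = -6519*1/45182 = -159/1102 ≈ -0.14428)
F = 16250
sqrt(F + 1/(Z + f)) = sqrt(16250 + 1/(-41691 - 159/1102)) = sqrt(16250 + 1/(-45943641/1102)) = sqrt(16250 - 1102/45943641) = sqrt(746584165148/45943641) = 2*sqrt(952799857217900663)/15314547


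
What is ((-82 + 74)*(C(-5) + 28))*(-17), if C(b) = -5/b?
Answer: 3944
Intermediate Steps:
((-82 + 74)*(C(-5) + 28))*(-17) = ((-82 + 74)*(-5/(-5) + 28))*(-17) = -8*(-5*(-⅕) + 28)*(-17) = -8*(1 + 28)*(-17) = -8*29*(-17) = -232*(-17) = 3944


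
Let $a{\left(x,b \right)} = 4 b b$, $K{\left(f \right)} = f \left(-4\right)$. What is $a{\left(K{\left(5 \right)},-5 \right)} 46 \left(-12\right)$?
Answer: $-55200$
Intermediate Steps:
$K{\left(f \right)} = - 4 f$
$a{\left(x,b \right)} = 4 b^{2}$
$a{\left(K{\left(5 \right)},-5 \right)} 46 \left(-12\right) = 4 \left(-5\right)^{2} \cdot 46 \left(-12\right) = 4 \cdot 25 \cdot 46 \left(-12\right) = 100 \cdot 46 \left(-12\right) = 4600 \left(-12\right) = -55200$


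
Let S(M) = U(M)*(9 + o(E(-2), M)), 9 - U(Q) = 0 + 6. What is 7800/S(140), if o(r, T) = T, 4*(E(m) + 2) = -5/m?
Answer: 2600/149 ≈ 17.450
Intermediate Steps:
E(m) = -2 - 5/(4*m) (E(m) = -2 + (-5/m)/4 = -2 - 5/(4*m))
U(Q) = 3 (U(Q) = 9 - (0 + 6) = 9 - 1*6 = 9 - 6 = 3)
S(M) = 27 + 3*M (S(M) = 3*(9 + M) = 27 + 3*M)
7800/S(140) = 7800/(27 + 3*140) = 7800/(27 + 420) = 7800/447 = 7800*(1/447) = 2600/149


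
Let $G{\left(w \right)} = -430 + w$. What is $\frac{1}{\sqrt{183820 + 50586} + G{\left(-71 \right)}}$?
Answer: $- \frac{501}{16595} - \frac{\sqrt{234406}}{16595} \approx -0.059365$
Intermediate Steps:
$\frac{1}{\sqrt{183820 + 50586} + G{\left(-71 \right)}} = \frac{1}{\sqrt{183820 + 50586} - 501} = \frac{1}{\sqrt{234406} - 501} = \frac{1}{-501 + \sqrt{234406}}$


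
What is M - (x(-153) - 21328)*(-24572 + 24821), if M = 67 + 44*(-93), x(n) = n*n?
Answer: -522194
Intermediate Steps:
x(n) = n²
M = -4025 (M = 67 - 4092 = -4025)
M - (x(-153) - 21328)*(-24572 + 24821) = -4025 - ((-153)² - 21328)*(-24572 + 24821) = -4025 - (23409 - 21328)*249 = -4025 - 2081*249 = -4025 - 1*518169 = -4025 - 518169 = -522194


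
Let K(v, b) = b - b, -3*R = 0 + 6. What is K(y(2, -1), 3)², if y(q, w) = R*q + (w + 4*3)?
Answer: 0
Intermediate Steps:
R = -2 (R = -(0 + 6)/3 = -⅓*6 = -2)
y(q, w) = 12 + w - 2*q (y(q, w) = -2*q + (w + 4*3) = -2*q + (w + 12) = -2*q + (12 + w) = 12 + w - 2*q)
K(v, b) = 0
K(y(2, -1), 3)² = 0² = 0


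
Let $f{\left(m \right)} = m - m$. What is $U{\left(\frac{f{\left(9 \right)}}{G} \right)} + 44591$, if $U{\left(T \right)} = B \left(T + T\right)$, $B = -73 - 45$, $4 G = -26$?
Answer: $44591$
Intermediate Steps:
$G = - \frac{13}{2}$ ($G = \frac{1}{4} \left(-26\right) = - \frac{13}{2} \approx -6.5$)
$f{\left(m \right)} = 0$
$B = -118$ ($B = -73 - 45 = -118$)
$U{\left(T \right)} = - 236 T$ ($U{\left(T \right)} = - 118 \left(T + T\right) = - 118 \cdot 2 T = - 236 T$)
$U{\left(\frac{f{\left(9 \right)}}{G} \right)} + 44591 = - 236 \frac{0}{- \frac{13}{2}} + 44591 = - 236 \cdot 0 \left(- \frac{2}{13}\right) + 44591 = \left(-236\right) 0 + 44591 = 0 + 44591 = 44591$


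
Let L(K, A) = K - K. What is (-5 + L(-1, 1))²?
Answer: 25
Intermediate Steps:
L(K, A) = 0
(-5 + L(-1, 1))² = (-5 + 0)² = (-5)² = 25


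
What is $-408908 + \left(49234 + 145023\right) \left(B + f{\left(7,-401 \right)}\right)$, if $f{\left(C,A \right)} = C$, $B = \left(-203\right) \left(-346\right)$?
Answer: $13645174057$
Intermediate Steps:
$B = 70238$
$-408908 + \left(49234 + 145023\right) \left(B + f{\left(7,-401 \right)}\right) = -408908 + \left(49234 + 145023\right) \left(70238 + 7\right) = -408908 + 194257 \cdot 70245 = -408908 + 13645582965 = 13645174057$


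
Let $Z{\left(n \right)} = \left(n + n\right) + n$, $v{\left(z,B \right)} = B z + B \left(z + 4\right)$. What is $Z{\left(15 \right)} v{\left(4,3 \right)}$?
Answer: $1620$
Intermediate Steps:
$v{\left(z,B \right)} = B z + B \left(4 + z\right)$
$Z{\left(n \right)} = 3 n$ ($Z{\left(n \right)} = 2 n + n = 3 n$)
$Z{\left(15 \right)} v{\left(4,3 \right)} = 3 \cdot 15 \cdot 2 \cdot 3 \left(2 + 4\right) = 45 \cdot 2 \cdot 3 \cdot 6 = 45 \cdot 36 = 1620$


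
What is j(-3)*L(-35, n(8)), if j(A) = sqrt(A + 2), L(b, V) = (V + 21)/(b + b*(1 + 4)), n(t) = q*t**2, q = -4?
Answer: 47*I/42 ≈ 1.119*I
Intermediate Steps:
n(t) = -4*t**2
L(b, V) = (21 + V)/(6*b) (L(b, V) = (21 + V)/(b + b*5) = (21 + V)/(b + 5*b) = (21 + V)/((6*b)) = (21 + V)*(1/(6*b)) = (21 + V)/(6*b))
j(A) = sqrt(2 + A)
j(-3)*L(-35, n(8)) = sqrt(2 - 3)*((1/6)*(21 - 4*8**2)/(-35)) = sqrt(-1)*((1/6)*(-1/35)*(21 - 4*64)) = I*((1/6)*(-1/35)*(21 - 256)) = I*((1/6)*(-1/35)*(-235)) = I*(47/42) = 47*I/42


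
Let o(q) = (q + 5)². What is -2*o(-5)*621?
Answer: 0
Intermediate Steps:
o(q) = (5 + q)²
-2*o(-5)*621 = -2*(5 - 5)²*621 = -2*0²*621 = -2*0*621 = 0*621 = 0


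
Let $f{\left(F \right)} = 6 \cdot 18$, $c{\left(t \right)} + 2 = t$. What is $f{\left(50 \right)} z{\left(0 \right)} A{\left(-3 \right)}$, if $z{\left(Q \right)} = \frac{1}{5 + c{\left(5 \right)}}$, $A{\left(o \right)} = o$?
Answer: $- \frac{81}{2} \approx -40.5$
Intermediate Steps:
$c{\left(t \right)} = -2 + t$
$f{\left(F \right)} = 108$
$z{\left(Q \right)} = \frac{1}{8}$ ($z{\left(Q \right)} = \frac{1}{5 + \left(-2 + 5\right)} = \frac{1}{5 + 3} = \frac{1}{8}$)
$f{\left(50 \right)} z{\left(0 \right)} A{\left(-3 \right)} = 108 \cdot \frac{1}{8} \left(-3\right) = 108 \left(- \frac{3}{8}\right) = - \frac{81}{2}$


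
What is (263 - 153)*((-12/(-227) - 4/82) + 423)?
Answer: 433058890/9307 ≈ 46530.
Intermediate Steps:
(263 - 153)*((-12/(-227) - 4/82) + 423) = 110*((-12*(-1/227) - 4*1/82) + 423) = 110*((12/227 - 2/41) + 423) = 110*(38/9307 + 423) = 110*(3936899/9307) = 433058890/9307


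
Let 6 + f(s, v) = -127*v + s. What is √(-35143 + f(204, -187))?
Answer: 6*I*√311 ≈ 105.81*I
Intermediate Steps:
f(s, v) = -6 + s - 127*v (f(s, v) = -6 + (-127*v + s) = -6 + (s - 127*v) = -6 + s - 127*v)
√(-35143 + f(204, -187)) = √(-35143 + (-6 + 204 - 127*(-187))) = √(-35143 + (-6 + 204 + 23749)) = √(-35143 + 23947) = √(-11196) = 6*I*√311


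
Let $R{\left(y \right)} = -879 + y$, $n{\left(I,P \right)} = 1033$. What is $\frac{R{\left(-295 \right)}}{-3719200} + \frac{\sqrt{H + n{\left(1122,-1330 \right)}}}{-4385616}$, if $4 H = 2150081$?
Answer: $\frac{587}{1859600} - \frac{\sqrt{239357}}{2923744} \approx 0.00014833$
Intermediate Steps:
$H = \frac{2150081}{4}$ ($H = \frac{1}{4} \cdot 2150081 = \frac{2150081}{4} \approx 5.3752 \cdot 10^{5}$)
$\frac{R{\left(-295 \right)}}{-3719200} + \frac{\sqrt{H + n{\left(1122,-1330 \right)}}}{-4385616} = \frac{-879 - 295}{-3719200} + \frac{\sqrt{\frac{2150081}{4} + 1033}}{-4385616} = \left(-1174\right) \left(- \frac{1}{3719200}\right) + \sqrt{\frac{2154213}{4}} \left(- \frac{1}{4385616}\right) = \frac{587}{1859600} + \frac{3 \sqrt{239357}}{2} \left(- \frac{1}{4385616}\right) = \frac{587}{1859600} - \frac{\sqrt{239357}}{2923744}$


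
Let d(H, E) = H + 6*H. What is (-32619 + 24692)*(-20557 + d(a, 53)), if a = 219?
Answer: 150803248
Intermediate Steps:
d(H, E) = 7*H
(-32619 + 24692)*(-20557 + d(a, 53)) = (-32619 + 24692)*(-20557 + 7*219) = -7927*(-20557 + 1533) = -7927*(-19024) = 150803248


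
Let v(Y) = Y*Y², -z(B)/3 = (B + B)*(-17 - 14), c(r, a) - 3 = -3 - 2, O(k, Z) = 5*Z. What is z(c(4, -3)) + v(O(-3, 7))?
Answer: 42503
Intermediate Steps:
c(r, a) = -2 (c(r, a) = 3 + (-3 - 2) = 3 - 5 = -2)
z(B) = 186*B (z(B) = -3*(B + B)*(-17 - 14) = -3*2*B*(-31) = -(-186)*B = 186*B)
v(Y) = Y³
z(c(4, -3)) + v(O(-3, 7)) = 186*(-2) + (5*7)³ = -372 + 35³ = -372 + 42875 = 42503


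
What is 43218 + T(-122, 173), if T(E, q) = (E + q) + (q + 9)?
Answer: 43451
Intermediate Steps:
T(E, q) = 9 + E + 2*q (T(E, q) = (E + q) + (9 + q) = 9 + E + 2*q)
43218 + T(-122, 173) = 43218 + (9 - 122 + 2*173) = 43218 + (9 - 122 + 346) = 43218 + 233 = 43451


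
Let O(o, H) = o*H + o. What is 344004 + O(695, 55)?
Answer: 382924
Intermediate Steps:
O(o, H) = o + H*o (O(o, H) = H*o + o = o + H*o)
344004 + O(695, 55) = 344004 + 695*(1 + 55) = 344004 + 695*56 = 344004 + 38920 = 382924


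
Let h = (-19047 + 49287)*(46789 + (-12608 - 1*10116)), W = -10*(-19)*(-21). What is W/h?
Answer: -19/3465360 ≈ -5.4828e-6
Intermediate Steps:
W = -3990 (W = 190*(-21) = -3990)
h = 727725600 (h = 30240*(46789 + (-12608 - 10116)) = 30240*(46789 - 22724) = 30240*24065 = 727725600)
W/h = -3990/727725600 = -3990*1/727725600 = -19/3465360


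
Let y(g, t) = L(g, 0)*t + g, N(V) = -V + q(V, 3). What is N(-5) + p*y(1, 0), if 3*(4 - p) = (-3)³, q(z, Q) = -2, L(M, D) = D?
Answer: 16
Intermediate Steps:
N(V) = -2 - V (N(V) = -V - 2 = -2 - V)
y(g, t) = g (y(g, t) = 0*t + g = 0 + g = g)
p = 13 (p = 4 - ⅓*(-3)³ = 4 - ⅓*(-27) = 4 + 9 = 13)
N(-5) + p*y(1, 0) = (-2 - 1*(-5)) + 13*1 = (-2 + 5) + 13 = 3 + 13 = 16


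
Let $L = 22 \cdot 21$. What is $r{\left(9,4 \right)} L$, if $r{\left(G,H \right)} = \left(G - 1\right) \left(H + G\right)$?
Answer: $48048$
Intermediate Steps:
$L = 462$
$r{\left(G,H \right)} = \left(-1 + G\right) \left(G + H\right)$
$r{\left(9,4 \right)} L = \left(9^{2} - 9 - 4 + 9 \cdot 4\right) 462 = \left(81 - 9 - 4 + 36\right) 462 = 104 \cdot 462 = 48048$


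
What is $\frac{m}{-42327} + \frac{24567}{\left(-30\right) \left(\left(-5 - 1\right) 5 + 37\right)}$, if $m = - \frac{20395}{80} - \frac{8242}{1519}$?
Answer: $- \frac{66854821627}{571508560} \approx -116.98$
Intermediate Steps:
$m = - \frac{6327873}{24304}$ ($m = \left(-20395\right) \frac{1}{80} - \frac{8242}{1519} = - \frac{4079}{16} - \frac{8242}{1519} = - \frac{6327873}{24304} \approx -260.36$)
$\frac{m}{-42327} + \frac{24567}{\left(-30\right) \left(\left(-5 - 1\right) 5 + 37\right)} = - \frac{6327873}{24304 \left(-42327\right)} + \frac{24567}{\left(-30\right) \left(\left(-5 - 1\right) 5 + 37\right)} = \left(- \frac{6327873}{24304}\right) \left(- \frac{1}{42327}\right) + \frac{24567}{\left(-30\right) \left(\left(-6\right) 5 + 37\right)} = \frac{703097}{114301712} + \frac{24567}{\left(-30\right) \left(-30 + 37\right)} = \frac{703097}{114301712} + \frac{24567}{\left(-30\right) 7} = \frac{703097}{114301712} + \frac{24567}{-210} = \frac{703097}{114301712} + 24567 \left(- \frac{1}{210}\right) = \frac{703097}{114301712} - \frac{8189}{70} = - \frac{66854821627}{571508560}$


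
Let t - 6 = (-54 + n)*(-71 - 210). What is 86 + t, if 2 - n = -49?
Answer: 935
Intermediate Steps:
n = 51 (n = 2 - 1*(-49) = 2 + 49 = 51)
t = 849 (t = 6 + (-54 + 51)*(-71 - 210) = 6 - 3*(-281) = 6 + 843 = 849)
86 + t = 86 + 849 = 935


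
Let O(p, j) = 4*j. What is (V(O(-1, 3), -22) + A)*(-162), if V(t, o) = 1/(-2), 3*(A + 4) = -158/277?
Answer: 210465/277 ≈ 759.80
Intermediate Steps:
A = -3482/831 (A = -4 + (-158/277)/3 = -4 + (-158*1/277)/3 = -4 + (1/3)*(-158/277) = -4 - 158/831 = -3482/831 ≈ -4.1901)
V(t, o) = -1/2
(V(O(-1, 3), -22) + A)*(-162) = (-1/2 - 3482/831)*(-162) = -7795/1662*(-162) = 210465/277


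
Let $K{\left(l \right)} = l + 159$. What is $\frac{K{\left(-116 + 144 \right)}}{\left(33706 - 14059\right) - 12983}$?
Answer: $\frac{11}{392} \approx 0.028061$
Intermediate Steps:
$K{\left(l \right)} = 159 + l$
$\frac{K{\left(-116 + 144 \right)}}{\left(33706 - 14059\right) - 12983} = \frac{159 + \left(-116 + 144\right)}{\left(33706 - 14059\right) - 12983} = \frac{159 + 28}{19647 - 12983} = \frac{187}{6664} = 187 \cdot \frac{1}{6664} = \frac{11}{392}$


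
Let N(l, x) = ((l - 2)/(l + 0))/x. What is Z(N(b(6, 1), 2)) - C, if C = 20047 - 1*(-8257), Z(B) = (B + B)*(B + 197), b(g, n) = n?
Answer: -57001/2 ≈ -28501.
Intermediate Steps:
N(l, x) = (-2 + l)/(l*x) (N(l, x) = ((-2 + l)/l)/x = (-2 + l)/(l*x))
Z(B) = 2*B*(197 + B) (Z(B) = (2*B)*(197 + B) = 2*B*(197 + B))
C = 28304 (C = 20047 + 8257 = 28304)
Z(N(b(6, 1), 2)) - C = 2*((-2 + 1)/(1*2))*(197 + (-2 + 1)/(1*2)) - 1*28304 = 2*(1*(1/2)*(-1))*(197 + 1*(1/2)*(-1)) - 28304 = 2*(-1/2)*(197 - 1/2) - 28304 = 2*(-1/2)*(393/2) - 28304 = -393/2 - 28304 = -57001/2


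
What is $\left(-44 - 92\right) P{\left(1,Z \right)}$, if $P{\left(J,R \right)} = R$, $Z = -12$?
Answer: $1632$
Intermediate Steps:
$\left(-44 - 92\right) P{\left(1,Z \right)} = \left(-44 - 92\right) \left(-12\right) = \left(-136\right) \left(-12\right) = 1632$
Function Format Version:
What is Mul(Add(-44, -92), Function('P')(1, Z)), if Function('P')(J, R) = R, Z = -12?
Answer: 1632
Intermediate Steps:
Mul(Add(-44, -92), Function('P')(1, Z)) = Mul(Add(-44, -92), -12) = Mul(-136, -12) = 1632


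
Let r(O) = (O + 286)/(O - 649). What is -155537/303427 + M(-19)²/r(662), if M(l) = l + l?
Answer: 1387120642/71912199 ≈ 19.289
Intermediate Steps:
M(l) = 2*l
r(O) = (286 + O)/(-649 + O)
-155537/303427 + M(-19)²/r(662) = -155537/303427 + (2*(-19))²/(((286 + 662)/(-649 + 662))) = -155537*1/303427 + (-38)²/((948/13)) = -155537/303427 + 1444/(((1/13)*948)) = -155537/303427 + 1444/(948/13) = -155537/303427 + 1444*(13/948) = -155537/303427 + 4693/237 = 1387120642/71912199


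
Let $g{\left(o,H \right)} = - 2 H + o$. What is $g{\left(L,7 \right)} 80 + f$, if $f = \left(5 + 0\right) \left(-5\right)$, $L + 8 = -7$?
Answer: $-2345$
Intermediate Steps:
$L = -15$ ($L = -8 - 7 = -15$)
$g{\left(o,H \right)} = o - 2 H$
$f = -25$ ($f = 5 \left(-5\right) = -25$)
$g{\left(L,7 \right)} 80 + f = \left(-15 - 14\right) 80 - 25 = \left(-29\right) 80 - 25 = -2320 - 25 = -2345$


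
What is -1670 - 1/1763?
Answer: -2944211/1763 ≈ -1670.0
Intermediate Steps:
-1670 - 1/1763 = -2944211/1763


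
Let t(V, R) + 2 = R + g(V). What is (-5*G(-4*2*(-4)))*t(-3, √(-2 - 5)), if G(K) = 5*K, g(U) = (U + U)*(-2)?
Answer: -8000 - 800*I*√7 ≈ -8000.0 - 2116.6*I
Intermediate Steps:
g(U) = -4*U (g(U) = (2*U)*(-2) = -4*U)
t(V, R) = -2 + R - 4*V (t(V, R) = -2 + (R - 4*V) = -2 + R - 4*V)
(-5*G(-4*2*(-4)))*t(-3, √(-2 - 5)) = (-25*-4*2*(-4))*(-2 + √(-2 - 5) - 4*(-3)) = (-25*(-8*(-4)))*(-2 + √(-7) + 12) = (-25*32)*(-2 + I*√7 + 12) = (-5*160)*(10 + I*√7) = -800*(10 + I*√7) = -8000 - 800*I*√7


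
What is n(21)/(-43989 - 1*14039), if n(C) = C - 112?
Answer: 91/58028 ≈ 0.0015682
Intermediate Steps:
n(C) = -112 + C
n(21)/(-43989 - 1*14039) = (-112 + 21)/(-43989 - 1*14039) = -91/(-43989 - 14039) = -91/(-58028) = -91*(-1/58028) = 91/58028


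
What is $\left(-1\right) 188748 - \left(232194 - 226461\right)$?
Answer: $-194481$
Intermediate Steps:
$\left(-1\right) 188748 - \left(232194 - 226461\right) = -188748 - 5733 = -194481$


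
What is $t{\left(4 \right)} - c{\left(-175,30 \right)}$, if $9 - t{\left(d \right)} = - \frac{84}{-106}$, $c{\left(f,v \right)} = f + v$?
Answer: $\frac{8120}{53} \approx 153.21$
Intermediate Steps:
$t{\left(d \right)} = \frac{435}{53}$ ($t{\left(d \right)} = 9 - - \frac{84}{-106} = 9 - \left(-84\right) \left(- \frac{1}{106}\right) = 9 - \frac{42}{53} = \frac{435}{53}$)
$t{\left(4 \right)} - c{\left(-175,30 \right)} = \frac{435}{53} - \left(-175 + 30\right) = \frac{435}{53} - -145 = \frac{435}{53} + 145 = \frac{8120}{53}$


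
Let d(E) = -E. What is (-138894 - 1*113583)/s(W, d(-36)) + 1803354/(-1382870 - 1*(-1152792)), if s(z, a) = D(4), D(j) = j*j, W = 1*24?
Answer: -29059128435/1840624 ≈ -15788.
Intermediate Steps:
W = 24
D(j) = j²
s(z, a) = 16 (s(z, a) = 4² = 16)
(-138894 - 1*113583)/s(W, d(-36)) + 1803354/(-1382870 - 1*(-1152792)) = (-138894 - 1*113583)/16 + 1803354/(-1382870 - 1*(-1152792)) = (-138894 - 113583)*(1/16) + 1803354/(-1382870 + 1152792) = -252477*1/16 + 1803354/(-230078) = -252477/16 + 1803354*(-1/230078) = -252477/16 - 901677/115039 = -29059128435/1840624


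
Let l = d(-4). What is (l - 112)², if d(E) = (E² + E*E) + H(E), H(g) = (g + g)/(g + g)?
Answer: 6241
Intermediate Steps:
H(g) = 1 (H(g) = (2*g)/((2*g)) = (2*g)*(1/(2*g)) = 1)
d(E) = 1 + 2*E² (d(E) = (E² + E*E) + 1 = (E² + E²) + 1 = 2*E² + 1 = 1 + 2*E²)
l = 33 (l = 1 + 2*(-4)² = 1 + 2*16 = 1 + 32 = 33)
(l - 112)² = (33 - 112)² = (-79)² = 6241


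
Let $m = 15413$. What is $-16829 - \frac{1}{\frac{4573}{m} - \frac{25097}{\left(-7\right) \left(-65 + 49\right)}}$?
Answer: $- \frac{6501173670409}{386307885} \approx -16829.0$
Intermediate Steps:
$-16829 - \frac{1}{\frac{4573}{m} - \frac{25097}{\left(-7\right) \left(-65 + 49\right)}} = -16829 - \frac{1}{\frac{4573}{15413} - \frac{25097}{\left(-7\right) \left(-65 + 49\right)}} = -16829 - \frac{1}{4573 \cdot \frac{1}{15413} - \frac{25097}{\left(-7\right) \left(-16\right)}} = -16829 - \frac{1}{\frac{4573}{15413} - \frac{25097}{112}} = -16829 - \frac{1}{- \frac{386307885}{1726256}} = -16829 - - \frac{1726256}{386307885} = -16829 + \frac{1726256}{386307885} = - \frac{6501173670409}{386307885}$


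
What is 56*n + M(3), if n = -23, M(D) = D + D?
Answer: -1282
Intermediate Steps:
M(D) = 2*D
56*n + M(3) = 56*(-23) + 2*3 = -1288 + 6 = -1282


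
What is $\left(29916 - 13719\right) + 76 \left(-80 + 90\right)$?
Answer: $16957$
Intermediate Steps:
$\left(29916 - 13719\right) + 76 \left(-80 + 90\right) = 16197 + 76 \cdot 10 = 16197 + 760 = 16957$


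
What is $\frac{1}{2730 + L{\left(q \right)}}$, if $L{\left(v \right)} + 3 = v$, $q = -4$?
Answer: $\frac{1}{2723} \approx 0.00036724$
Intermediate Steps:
$L{\left(v \right)} = -3 + v$
$\frac{1}{2730 + L{\left(q \right)}} = \frac{1}{2730 - 7} = \frac{1}{2723}$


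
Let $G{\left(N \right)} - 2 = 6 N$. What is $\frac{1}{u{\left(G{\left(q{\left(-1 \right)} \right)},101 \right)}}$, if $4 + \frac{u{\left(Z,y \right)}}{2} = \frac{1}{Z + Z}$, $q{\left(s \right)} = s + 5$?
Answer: $- \frac{26}{207} \approx -0.1256$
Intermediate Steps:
$q{\left(s \right)} = 5 + s$
$G{\left(N \right)} = 2 + 6 N$
$u{\left(Z,y \right)} = -8 + \frac{1}{Z}$ ($u{\left(Z,y \right)} = -8 + \frac{2}{Z + Z} = -8 + \frac{2}{2 Z} = -8 + 2 \frac{1}{2 Z} = -8 + \frac{1}{Z}$)
$\frac{1}{u{\left(G{\left(q{\left(-1 \right)} \right)},101 \right)}} = \frac{1}{-8 + \frac{1}{2 + 6 \left(5 - 1\right)}} = \frac{1}{-8 + \frac{1}{2 + 6 \cdot 4}} = \frac{1}{-8 + \frac{1}{2 + 24}} = \frac{1}{-8 + \frac{1}{26}} = \frac{1}{- \frac{207}{26}} = - \frac{26}{207}$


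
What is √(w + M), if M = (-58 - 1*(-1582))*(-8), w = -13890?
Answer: 9*I*√322 ≈ 161.5*I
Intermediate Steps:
M = -12192 (M = (-58 + 1582)*(-8) = 1524*(-8) = -12192)
√(w + M) = √(-13890 - 12192) = √(-26082) = 9*I*√322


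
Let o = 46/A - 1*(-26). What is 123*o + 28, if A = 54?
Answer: 29977/9 ≈ 3330.8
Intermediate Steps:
o = 725/27 (o = 46/54 - 1*(-26) = 46*(1/54) + 26 = 23/27 + 26 = 725/27 ≈ 26.852)
123*o + 28 = 123*(725/27) + 28 = 29725/9 + 28 = 29977/9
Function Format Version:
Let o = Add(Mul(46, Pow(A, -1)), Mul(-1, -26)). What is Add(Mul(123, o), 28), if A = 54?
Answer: Rational(29977, 9) ≈ 3330.8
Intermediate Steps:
o = Rational(725, 27) (o = Add(Mul(46, Pow(54, -1)), Mul(-1, -26)) = Add(Mul(46, Rational(1, 54)), 26) = Add(Rational(23, 27), 26) = Rational(725, 27) ≈ 26.852)
Add(Mul(123, o), 28) = Add(Mul(123, Rational(725, 27)), 28) = Add(Rational(29725, 9), 28) = Rational(29977, 9)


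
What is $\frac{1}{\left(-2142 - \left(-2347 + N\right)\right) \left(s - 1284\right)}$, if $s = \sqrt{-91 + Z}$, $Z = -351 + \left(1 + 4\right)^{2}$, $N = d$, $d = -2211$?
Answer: $- \frac{107}{332013364} - \frac{i \sqrt{417}}{3984160368} \approx -3.2228 \cdot 10^{-7} - 5.1254 \cdot 10^{-9} i$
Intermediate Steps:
$N = -2211$
$Z = -326$ ($Z = -351 + 5^{2} = -351 + 25 = -326$)
$s = i \sqrt{417}$ ($s = \sqrt{-91 - 326} = \sqrt{-417} = i \sqrt{417} \approx 20.421 i$)
$\frac{1}{\left(-2142 - \left(-2347 + N\right)\right) \left(s - 1284\right)} = \frac{1}{\left(-2142 + \left(2347 - -2211\right)\right) \left(i \sqrt{417} - 1284\right)} = \frac{1}{\left(-2142 + \left(2347 + 2211\right)\right) \left(-1284 + i \sqrt{417}\right)} = \frac{1}{\left(-2142 + 4558\right) \left(-1284 + i \sqrt{417}\right)} = \frac{1}{2416 \left(-1284 + i \sqrt{417}\right)} = \frac{1}{-3102144 + 2416 i \sqrt{417}}$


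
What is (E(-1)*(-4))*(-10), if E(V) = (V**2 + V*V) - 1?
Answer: 40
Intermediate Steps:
E(V) = -1 + 2*V**2 (E(V) = (V**2 + V**2) - 1 = 2*V**2 - 1 = -1 + 2*V**2)
(E(-1)*(-4))*(-10) = ((-1 + 2*(-1)**2)*(-4))*(-10) = ((-1 + 2*1)*(-4))*(-10) = ((-1 + 2)*(-4))*(-10) = (1*(-4))*(-10) = -4*(-10) = 40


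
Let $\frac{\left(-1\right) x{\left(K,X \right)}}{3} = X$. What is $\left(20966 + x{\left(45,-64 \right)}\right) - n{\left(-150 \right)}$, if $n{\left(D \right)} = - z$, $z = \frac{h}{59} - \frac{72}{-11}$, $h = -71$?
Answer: $\frac{13735009}{649} \approx 21163.0$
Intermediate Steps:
$z = \frac{3467}{649}$ ($z = - \frac{71}{59} - \frac{72}{-11} = \left(-71\right) \frac{1}{59} - - \frac{72}{11} = - \frac{71}{59} + \frac{72}{11} = \frac{3467}{649} \approx 5.3421$)
$x{\left(K,X \right)} = - 3 X$
$n{\left(D \right)} = - \frac{3467}{649}$ ($n{\left(D \right)} = \left(-1\right) \frac{3467}{649} = - \frac{3467}{649}$)
$\left(20966 + x{\left(45,-64 \right)}\right) - n{\left(-150 \right)} = \left(20966 - -192\right) - - \frac{3467}{649} = \left(20966 + 192\right) + \frac{3467}{649} = 21158 + \frac{3467}{649} = \frac{13735009}{649}$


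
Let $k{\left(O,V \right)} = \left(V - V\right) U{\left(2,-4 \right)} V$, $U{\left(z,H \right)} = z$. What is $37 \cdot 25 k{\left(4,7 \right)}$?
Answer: $0$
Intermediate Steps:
$k{\left(O,V \right)} = 0$ ($k{\left(O,V \right)} = \left(V - V\right) 2 V = 0 \cdot 2 V = 0 V = 0$)
$37 \cdot 25 k{\left(4,7 \right)} = 37 \cdot 25 \cdot 0 = 925 \cdot 0 = 0$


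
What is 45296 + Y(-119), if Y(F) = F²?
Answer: 59457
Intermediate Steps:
45296 + Y(-119) = 45296 + (-119)² = 45296 + 14161 = 59457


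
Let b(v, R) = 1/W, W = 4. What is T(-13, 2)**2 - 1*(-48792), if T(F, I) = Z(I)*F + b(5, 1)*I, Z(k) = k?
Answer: 197769/4 ≈ 49442.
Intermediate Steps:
b(v, R) = 1/4
T(F, I) = I/4 + F*I (T(F, I) = I*F + I/4 = F*I + I/4 = I/4 + F*I)
T(-13, 2)**2 - 1*(-48792) = (2*(1/4 - 13))**2 - 1*(-48792) = (2*(-51/4))**2 + 48792 = (-51/2)**2 + 48792 = 2601/4 + 48792 = 197769/4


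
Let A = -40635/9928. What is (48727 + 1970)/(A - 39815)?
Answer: -503319816/395323955 ≈ -1.2732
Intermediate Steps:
A = -40635/9928 (A = -40635*1/9928 = -40635/9928 ≈ -4.0930)
(48727 + 1970)/(A - 39815) = (48727 + 1970)/(-40635/9928 - 39815) = 50697/(-395323955/9928) = 50697*(-9928/395323955) = -503319816/395323955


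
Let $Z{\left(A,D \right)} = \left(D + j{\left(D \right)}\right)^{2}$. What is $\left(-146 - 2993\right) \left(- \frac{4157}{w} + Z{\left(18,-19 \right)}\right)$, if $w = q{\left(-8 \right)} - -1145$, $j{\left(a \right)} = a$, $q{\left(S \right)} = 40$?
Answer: $- \frac{5358219637}{1185} \approx -4.5217 \cdot 10^{6}$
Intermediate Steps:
$w = 1185$ ($w = 40 - -1145 = 40 + 1145 = 1185$)
$Z{\left(A,D \right)} = 4 D^{2}$ ($Z{\left(A,D \right)} = \left(D + D\right)^{2} = \left(2 D\right)^{2} = 4 D^{2}$)
$\left(-146 - 2993\right) \left(- \frac{4157}{w} + Z{\left(18,-19 \right)}\right) = \left(-146 - 2993\right) \left(- \frac{4157}{1185} + 4 \left(-19\right)^{2}\right) = - 3139 \left(\left(-4157\right) \frac{1}{1185} + 4 \cdot 361\right) = - 3139 \left(- \frac{4157}{1185} + 1444\right) = \left(-3139\right) \frac{1706983}{1185} = - \frac{5358219637}{1185}$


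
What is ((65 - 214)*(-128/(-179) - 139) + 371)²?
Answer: 14097066215236/32041 ≈ 4.3997e+8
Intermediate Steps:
((65 - 214)*(-128/(-179) - 139) + 371)² = (-149*(-128*(-1/179) - 139) + 371)² = (-149*(128/179 - 139) + 371)² = (-149*(-24753/179) + 371)² = (3688197/179 + 371)² = (3754606/179)² = 14097066215236/32041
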